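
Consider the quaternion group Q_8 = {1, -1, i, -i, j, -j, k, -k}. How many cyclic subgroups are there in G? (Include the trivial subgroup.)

5

A cyclic subgroup of order d is generated by each of its φ(d) elements of order d, so the cyclic subgroups of order d number (#elements of order d)/φ(d).
Cyclic subgroups by order — order 1: 1; order 2: 1; order 4: 3.
Total: 5.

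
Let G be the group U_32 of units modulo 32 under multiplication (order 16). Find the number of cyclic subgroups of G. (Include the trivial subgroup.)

8

Each element a generates a cyclic subgroup ⟨a⟩; distinct elements may generate the same one (a cyclic group of order d has φ(d) generators).
Cyclic subgroups by order — order 1: 1; order 2: 3; order 4: 2; order 8: 2.
Total: 8.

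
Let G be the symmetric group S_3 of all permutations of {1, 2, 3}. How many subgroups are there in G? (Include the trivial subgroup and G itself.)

6

|G| = 6, so by Lagrange every subgroup order divides 6. Divisors: 1, 2, 3, 6.
Subgroups by order — order 1: 1; order 2: 3; order 3: 1; order 6: 1.
Total: 1 + 3 + 1 + 1 = 6.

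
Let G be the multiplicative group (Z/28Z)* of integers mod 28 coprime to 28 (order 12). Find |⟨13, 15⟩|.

4

|⟨13⟩| = 2 and |⟨15⟩| = 2, so |H| is a multiple of lcm(2, 2) = 2 and divides |G| = 12.
Closing under the operation: H = {1, 13, 15, 27}, so |H| = 4.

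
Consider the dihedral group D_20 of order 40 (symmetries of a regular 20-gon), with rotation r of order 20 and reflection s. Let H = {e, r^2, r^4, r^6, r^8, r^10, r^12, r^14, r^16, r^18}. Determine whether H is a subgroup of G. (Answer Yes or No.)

|H| = 10 divides |G| = 40, consistent with Lagrange.
H contains the identity, every element's inverse is in H, and H is closed under ·: it is a subgroup.
In fact H = ⟨r^18⟩.

Yes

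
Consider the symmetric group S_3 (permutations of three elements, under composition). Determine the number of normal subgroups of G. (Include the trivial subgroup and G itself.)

3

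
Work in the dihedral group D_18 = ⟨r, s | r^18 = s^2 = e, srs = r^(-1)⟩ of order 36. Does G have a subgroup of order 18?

Yes

18 | 36. A subgroup of order 18 is {e, r, r^2, r^3, r^4, r^5, r^6, r^7, r^8, r^9, r^10, r^11, r^12, r^13, r^14, r^15, r^16, r^17}.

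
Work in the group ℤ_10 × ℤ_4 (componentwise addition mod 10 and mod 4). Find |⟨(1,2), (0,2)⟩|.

20

|⟨(1,2)⟩| = 10 and |⟨(0,2)⟩| = 2, so |H| is a multiple of lcm(10, 2) = 10 and divides |G| = 40.
Closing under the operation: H = {(0,0), (0,2), (1,0), (1,2), (2,0), (2,2), (3,0), (3,2), (4,0), (4,2), (5,0), (5,2), (6,0), (6,2), (7,0), (7,2), (8,0), (8,2), (9,0), (9,2)}, so |H| = 20.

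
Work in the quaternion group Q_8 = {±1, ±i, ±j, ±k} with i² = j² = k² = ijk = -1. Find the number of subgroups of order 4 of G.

|G| = 8 and 4 | 8, so subgroups of order 4 are possible by Lagrange.
The subgroups of order 4 are: {1, -1, i, -i}; {1, -1, j, -j}; {1, -1, k, -k}.
So G has 3 subgroups of order 4.

3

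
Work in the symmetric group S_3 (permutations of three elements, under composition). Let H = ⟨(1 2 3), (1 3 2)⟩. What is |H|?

|⟨(1 2 3)⟩| = 3 and |⟨(1 3 2)⟩| = 3, so |H| is a multiple of lcm(3, 3) = 3 and divides |G| = 6.
Closing under the operation: H = {e, (1 2 3), (1 3 2)}, so |H| = 3.

3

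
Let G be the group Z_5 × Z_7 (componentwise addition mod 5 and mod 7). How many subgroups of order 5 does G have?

|G| = 35 and 5 | 35, so subgroups of order 5 are possible by Lagrange.
The subgroups of order 5 are: {(0,0), (1,0), (2,0), (3,0), (4,0)}.
So G has 1 subgroup of order 5.

1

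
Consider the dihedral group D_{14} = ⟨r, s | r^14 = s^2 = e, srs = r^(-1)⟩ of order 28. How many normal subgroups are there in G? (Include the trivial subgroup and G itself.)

G has 28 subgroups. Checking conjugation-invariance by order — order 1: 1/1 normal; order 2: 1/15 normal; order 4: 0/7 normal; order 7: 1/1 normal; order 14: 3/3 normal; order 28: 1/1 normal.
Total normal subgroups: 7.

7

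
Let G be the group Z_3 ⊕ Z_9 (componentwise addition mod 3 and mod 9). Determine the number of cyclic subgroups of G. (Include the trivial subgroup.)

8

A cyclic subgroup of order d is generated by each of its φ(d) elements of order d, so the cyclic subgroups of order d number (#elements of order d)/φ(d).
Cyclic subgroups by order — order 1: 1; order 3: 4; order 9: 3.
Total: 8.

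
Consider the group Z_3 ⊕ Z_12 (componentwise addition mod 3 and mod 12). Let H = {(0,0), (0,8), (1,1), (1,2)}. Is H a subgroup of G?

(1,1) ∈ H but its inverse (2,11) ∉ H, so H is not a subgroup.

No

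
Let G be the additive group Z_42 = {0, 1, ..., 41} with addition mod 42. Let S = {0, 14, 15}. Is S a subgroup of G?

14 ∈ S but its inverse 28 ∉ S, so S is not a subgroup.

No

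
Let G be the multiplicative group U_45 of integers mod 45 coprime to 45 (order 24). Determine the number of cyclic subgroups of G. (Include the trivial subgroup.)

12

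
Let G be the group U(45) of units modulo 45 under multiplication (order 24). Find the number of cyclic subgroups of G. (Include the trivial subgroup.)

Each element a generates a cyclic subgroup ⟨a⟩; distinct elements may generate the same one (a cyclic group of order d has φ(d) generators).
Cyclic subgroups by order — order 1: 1; order 2: 3; order 3: 1; order 4: 2; order 6: 3; order 12: 2.
Total: 12.

12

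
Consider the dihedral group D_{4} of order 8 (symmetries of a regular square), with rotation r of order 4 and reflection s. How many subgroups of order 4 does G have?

|G| = 8 and 4 | 8, so subgroups of order 4 are possible by Lagrange.
The subgroups of order 4 are: {e, r, r^2, r^3}; {e, r^2, s, r^2s}; {e, r^2, rs, r^3s}.
So G has 3 subgroups of order 4.

3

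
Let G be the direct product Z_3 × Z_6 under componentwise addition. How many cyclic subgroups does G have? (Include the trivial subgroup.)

Group the elements of G by the cyclic subgroup they generate; each cyclic subgroup of order d accounts for φ(d) elements.
Cyclic subgroups by order — order 1: 1; order 2: 1; order 3: 4; order 6: 4.
Total: 10.

10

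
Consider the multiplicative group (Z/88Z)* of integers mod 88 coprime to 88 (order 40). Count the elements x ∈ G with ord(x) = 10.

28

Enumerating element orders in G gives 28 elements of order 10.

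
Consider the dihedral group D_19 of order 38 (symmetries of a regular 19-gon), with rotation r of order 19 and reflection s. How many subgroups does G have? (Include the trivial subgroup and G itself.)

|G| = 38, so by Lagrange every subgroup order divides 38. Divisors: 1, 2, 19, 38.
Subgroups by order — order 1: 1; order 2: 19; order 19: 1; order 38: 1.
Total: 1 + 19 + 1 + 1 = 22.

22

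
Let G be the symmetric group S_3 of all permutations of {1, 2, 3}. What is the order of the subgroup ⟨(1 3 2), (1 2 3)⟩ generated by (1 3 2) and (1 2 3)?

|⟨(1 3 2)⟩| = 3 and |⟨(1 2 3)⟩| = 3, so |H| is a multiple of lcm(3, 3) = 3 and divides |G| = 6.
Closing under the operation: H = {e, (1 2 3), (1 3 2)}, so |H| = 3.

3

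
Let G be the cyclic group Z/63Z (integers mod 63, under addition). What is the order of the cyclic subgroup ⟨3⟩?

21

In Z/63Z, the order of an element a is n/gcd(a, n).
gcd(3, 63) = 3, so |⟨3⟩| = 63/3 = 21.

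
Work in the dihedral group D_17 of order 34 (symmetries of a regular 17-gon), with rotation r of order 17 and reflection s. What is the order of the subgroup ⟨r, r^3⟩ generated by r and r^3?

17

|⟨r⟩| = 17 and |⟨r^3⟩| = 17, so |H| is a multiple of lcm(17, 17) = 17 and divides |G| = 34.
Closing under the operation: H = {e, r, r^2, r^3, r^4, r^5, r^6, r^7, r^8, r^9, r^10, r^11, r^12, r^13, r^14, r^15, r^16}, so |H| = 17.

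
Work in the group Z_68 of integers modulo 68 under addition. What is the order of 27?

68

In Z_68, the order of an element a is n/gcd(a, n).
gcd(27, 68) = 1, so |⟨27⟩| = 68/1 = 68.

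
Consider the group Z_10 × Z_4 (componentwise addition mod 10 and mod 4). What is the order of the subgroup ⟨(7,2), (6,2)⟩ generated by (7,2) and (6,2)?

|⟨(7,2)⟩| = 10 and |⟨(6,2)⟩| = 10, so |H| is a multiple of lcm(10, 10) = 10 and divides |G| = 40.
Closing under the operation: H = {(0,0), (0,2), (1,0), (1,2), (2,0), (2,2), (3,0), (3,2), (4,0), (4,2), (5,0), (5,2), (6,0), (6,2), (7,0), (7,2), (8,0), (8,2), (9,0), (9,2)}, so |H| = 20.

20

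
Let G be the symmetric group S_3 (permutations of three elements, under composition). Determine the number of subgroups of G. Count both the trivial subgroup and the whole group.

6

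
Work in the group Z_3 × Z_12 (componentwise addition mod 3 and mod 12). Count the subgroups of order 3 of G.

4

|G| = 36 and 3 | 36, so subgroups of order 3 are possible by Lagrange.
The subgroups of order 3 are: {(0,0), (0,4), (0,8)}; {(0,0), (1,0), (2,0)}; {(0,0), (1,4), (2,8)}; {(0,0), (1,8), (2,4)}.
So G has 4 subgroups of order 3.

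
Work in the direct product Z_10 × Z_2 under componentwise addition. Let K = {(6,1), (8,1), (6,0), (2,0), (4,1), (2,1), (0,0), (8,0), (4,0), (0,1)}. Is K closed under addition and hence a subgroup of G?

Yes

|K| = 10 divides |G| = 20, consistent with Lagrange.
K contains the identity, every element's inverse is in K, and K is closed under +: it is a subgroup.
In fact K = ⟨(2,1)⟩.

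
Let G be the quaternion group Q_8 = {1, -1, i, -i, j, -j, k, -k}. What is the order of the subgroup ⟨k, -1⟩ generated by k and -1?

|⟨k⟩| = 4 and |⟨-1⟩| = 2, so |H| is a multiple of lcm(4, 2) = 4 and divides |G| = 8.
Closing under the operation: H = {1, -1, k, -k}, so |H| = 4.

4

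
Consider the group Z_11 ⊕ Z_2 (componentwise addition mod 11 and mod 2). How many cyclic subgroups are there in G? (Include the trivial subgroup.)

A cyclic subgroup of order d is generated by each of its φ(d) elements of order d, so the cyclic subgroups of order d number (#elements of order d)/φ(d).
Cyclic subgroups by order — order 1: 1; order 2: 1; order 11: 1; order 22: 1.
Total: 4.

4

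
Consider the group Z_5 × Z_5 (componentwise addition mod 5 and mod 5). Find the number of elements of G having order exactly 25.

0

An element (a,b) has order lcm(ord(a), ord(b)); count pairs with lcm equal to 25.
Enumerating gives 0 such elements.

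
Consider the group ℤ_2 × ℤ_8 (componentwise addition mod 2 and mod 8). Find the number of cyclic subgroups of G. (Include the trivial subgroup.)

8

Each element a generates a cyclic subgroup ⟨a⟩; distinct elements may generate the same one (a cyclic group of order d has φ(d) generators).
Cyclic subgroups by order — order 1: 1; order 2: 3; order 4: 2; order 8: 2.
Total: 8.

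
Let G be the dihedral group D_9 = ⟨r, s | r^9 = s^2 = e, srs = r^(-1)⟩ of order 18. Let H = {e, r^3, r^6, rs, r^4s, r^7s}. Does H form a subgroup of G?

|H| = 6 divides |G| = 18, consistent with Lagrange.
H contains the identity, every element's inverse is in H, and H is closed under ·: it is a subgroup.

Yes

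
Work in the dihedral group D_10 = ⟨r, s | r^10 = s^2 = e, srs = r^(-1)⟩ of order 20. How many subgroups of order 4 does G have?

5

|G| = 20 and 4 | 20, so subgroups of order 4 are possible by Lagrange.
The subgroups of order 4 are: {e, r^5, r^2s, r^7s}; {e, r^5, r^3s, r^8s}; {e, r^5, r^4s, r^9s}; {e, r^5, s, r^5s}; … (5 in all).
So G has 5 subgroups of order 4.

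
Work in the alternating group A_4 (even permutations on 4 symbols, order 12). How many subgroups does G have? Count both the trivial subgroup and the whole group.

10

|G| = 12, so by Lagrange every subgroup order divides 12. Divisors: 1, 2, 3, 4, 6, 12.
Subgroups by order — order 1: 1; order 2: 3; order 3: 4; order 4: 1; order 6: 0; order 12: 1.
Total: 1 + 3 + 4 + 1 + 0 + 1 = 10.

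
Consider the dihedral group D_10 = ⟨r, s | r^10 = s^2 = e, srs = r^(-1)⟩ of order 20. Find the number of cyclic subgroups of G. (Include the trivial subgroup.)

Group the elements of G by the cyclic subgroup they generate; each cyclic subgroup of order d accounts for φ(d) elements.
Cyclic subgroups by order — order 1: 1; order 2: 11; order 5: 1; order 10: 1.
Total: 14.

14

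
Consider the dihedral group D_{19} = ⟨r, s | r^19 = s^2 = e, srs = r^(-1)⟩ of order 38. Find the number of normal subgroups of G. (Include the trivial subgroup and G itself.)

3

G has 22 subgroups. Checking conjugation-invariance by order — order 1: 1/1 normal; order 2: 0/19 normal; order 19: 1/1 normal; order 38: 1/1 normal.
Total normal subgroups: 3.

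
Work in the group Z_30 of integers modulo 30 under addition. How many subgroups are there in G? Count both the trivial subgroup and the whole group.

8

Subgroups of the cyclic group Z_30 correspond bijectively to divisors of 30.
Divisors of 30: 1, 2, 3, 5, 6, 10, 15, 30.
So Z_30 has 8 subgroups.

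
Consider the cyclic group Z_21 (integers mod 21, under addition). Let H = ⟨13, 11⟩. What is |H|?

21

|⟨13⟩| = 21 and |⟨11⟩| = 21, so |H| is a multiple of lcm(21, 21) = 21 and divides |G| = 21.
Closing {13, 11} under the group operation gives all of G, so |H| = 21.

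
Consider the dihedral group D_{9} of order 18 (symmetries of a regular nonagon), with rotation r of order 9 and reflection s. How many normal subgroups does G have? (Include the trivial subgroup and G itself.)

4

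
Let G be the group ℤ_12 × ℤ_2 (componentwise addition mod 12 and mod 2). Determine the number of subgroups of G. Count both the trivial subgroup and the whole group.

|G| = 24, so by Lagrange every subgroup order divides 24. Divisors: 1, 2, 3, 4, 6, 8, 12, 24.
Subgroups by order — order 1: 1; order 2: 3; order 3: 1; order 4: 3; order 6: 3; order 8: 1; order 12: 3; order 24: 1.
Total: 1 + 3 + 1 + 3 + 3 + 1 + 3 + 1 = 16.

16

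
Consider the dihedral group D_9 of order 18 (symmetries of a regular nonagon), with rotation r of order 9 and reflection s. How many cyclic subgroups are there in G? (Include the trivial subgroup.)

12

Group the elements of G by the cyclic subgroup they generate; each cyclic subgroup of order d accounts for φ(d) elements.
Cyclic subgroups by order — order 1: 1; order 2: 9; order 3: 1; order 9: 1.
Total: 12.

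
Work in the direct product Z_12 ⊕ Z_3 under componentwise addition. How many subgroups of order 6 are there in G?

|G| = 36 and 6 | 36, so subgroups of order 6 are possible by Lagrange.
The subgroups of order 6 are: {(0,0), (0,1), (0,2), (6,0), (6,1), (6,2)}; {(0,0), (2,0), (4,0), (6,0), (8,0), (10,0)}; {(0,0), (2,2), (4,1), (6,0), (8,2), (10,1)}; {(0,0), (2,1), (4,2), (6,0), (8,1), (10,2)}.
So G has 4 subgroups of order 6.

4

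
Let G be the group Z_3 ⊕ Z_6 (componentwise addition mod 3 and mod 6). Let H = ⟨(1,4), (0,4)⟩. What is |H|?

9

|⟨(1,4)⟩| = 3 and |⟨(0,4)⟩| = 3, so |H| is a multiple of lcm(3, 3) = 3 and divides |G| = 18.
Closing under the operation: H = {(0,0), (0,2), (0,4), (1,0), (1,2), (1,4), (2,0), (2,2), (2,4)}, so |H| = 9.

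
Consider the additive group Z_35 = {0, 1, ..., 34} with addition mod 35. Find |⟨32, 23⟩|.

35

|⟨32⟩| = 35 and |⟨23⟩| = 35, so |H| is a multiple of lcm(35, 35) = 35 and divides |G| = 35.
Closing {32, 23} under the group operation gives all of G, so |H| = 35.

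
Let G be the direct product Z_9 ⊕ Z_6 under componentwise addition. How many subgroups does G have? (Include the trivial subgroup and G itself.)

20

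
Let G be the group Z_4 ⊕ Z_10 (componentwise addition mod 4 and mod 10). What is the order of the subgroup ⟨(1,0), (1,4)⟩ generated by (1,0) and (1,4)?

20

|⟨(1,0)⟩| = 4 and |⟨(1,4)⟩| = 20, so |H| is a multiple of lcm(4, 20) = 20 and divides |G| = 40.
Closing under the operation: H = {(0,0), (0,2), (0,4), (0,6), (0,8), (1,0), (1,2), (1,4), (1,6), (1,8), (2,0), (2,2), (2,4), (2,6), (2,8), (3,0), (3,2), (3,4), (3,6), (3,8)}, so |H| = 20.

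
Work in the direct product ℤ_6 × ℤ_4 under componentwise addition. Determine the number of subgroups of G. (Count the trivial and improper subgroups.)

16

|G| = 24, so by Lagrange every subgroup order divides 24. Divisors: 1, 2, 3, 4, 6, 8, 12, 24.
Subgroups by order — order 1: 1; order 2: 3; order 3: 1; order 4: 3; order 6: 3; order 8: 1; order 12: 3; order 24: 1.
Total: 1 + 3 + 1 + 3 + 3 + 1 + 3 + 1 = 16.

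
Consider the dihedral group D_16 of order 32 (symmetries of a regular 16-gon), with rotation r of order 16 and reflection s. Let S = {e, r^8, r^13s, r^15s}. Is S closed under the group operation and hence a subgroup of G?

No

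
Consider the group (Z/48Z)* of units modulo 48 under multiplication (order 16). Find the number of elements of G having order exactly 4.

8

The elements of order 4 are: 5, 11, 13, 19, 29, 35, 37, 43.
That's 8.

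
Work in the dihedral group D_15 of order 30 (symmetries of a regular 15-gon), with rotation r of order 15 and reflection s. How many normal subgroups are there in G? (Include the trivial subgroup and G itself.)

G has 28 subgroups. Checking conjugation-invariance by order — order 1: 1/1 normal; order 2: 0/15 normal; order 3: 1/1 normal; order 5: 1/1 normal; order 6: 0/5 normal; order 10: 0/3 normal; order 15: 1/1 normal; order 30: 1/1 normal.
Total normal subgroups: 5.

5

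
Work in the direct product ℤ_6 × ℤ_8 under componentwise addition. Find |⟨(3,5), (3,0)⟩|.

|⟨(3,5)⟩| = 8 and |⟨(3,0)⟩| = 2, so |H| is a multiple of lcm(8, 2) = 8 and divides |G| = 48.
Closing under the operation: H = {(0,0), (0,1), (0,2), (0,3), (0,4), (0,5), (0,6), (0,7), (3,0), (3,1), (3,2), (3,3), (3,4), (3,5), (3,6), (3,7)}, so |H| = 16.

16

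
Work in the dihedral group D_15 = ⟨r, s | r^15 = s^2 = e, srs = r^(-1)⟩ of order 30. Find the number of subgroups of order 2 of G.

|G| = 30 and 2 | 30, so subgroups of order 2 are possible by Lagrange.
The subgroups of order 2 are: {e, r^10s}; {e, r^11s}; {e, r^12s}; {e, r^13s}; … (15 in all).
So G has 15 subgroups of order 2.

15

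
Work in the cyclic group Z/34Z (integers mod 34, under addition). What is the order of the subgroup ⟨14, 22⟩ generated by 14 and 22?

17

|⟨14⟩| = 17 and |⟨22⟩| = 17, so |H| is a multiple of lcm(17, 17) = 17 and divides |G| = 34.
Closing under the operation: H = {0, 2, 4, 6, 8, 10, 12, 14, 16, 18, 20, 22, 24, 26, 28, 30, 32}, so |H| = 17.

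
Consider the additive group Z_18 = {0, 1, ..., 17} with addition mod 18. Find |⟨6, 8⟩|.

9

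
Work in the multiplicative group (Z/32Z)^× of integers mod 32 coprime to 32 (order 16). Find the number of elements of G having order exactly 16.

No element of G has order 16 (even though 16 | 16).

0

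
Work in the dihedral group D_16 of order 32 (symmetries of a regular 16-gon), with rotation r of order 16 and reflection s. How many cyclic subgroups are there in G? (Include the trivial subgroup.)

Each element a generates a cyclic subgroup ⟨a⟩; distinct elements may generate the same one (a cyclic group of order d has φ(d) generators).
Cyclic subgroups by order — order 1: 1; order 2: 17; order 4: 1; order 8: 1; order 16: 1.
Total: 21.

21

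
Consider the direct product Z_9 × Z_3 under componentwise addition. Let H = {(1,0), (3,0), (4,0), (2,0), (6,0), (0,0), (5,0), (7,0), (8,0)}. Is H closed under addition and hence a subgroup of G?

Yes

|H| = 9 divides |G| = 27, consistent with Lagrange.
H contains the identity, every element's inverse is in H, and H is closed under +: it is a subgroup.
In fact H = ⟨(4,0)⟩.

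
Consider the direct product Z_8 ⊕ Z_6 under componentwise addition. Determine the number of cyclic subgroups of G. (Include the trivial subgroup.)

Group the elements of G by the cyclic subgroup they generate; each cyclic subgroup of order d accounts for φ(d) elements.
Cyclic subgroups by order — order 1: 1; order 2: 3; order 3: 1; order 4: 2; order 6: 3; order 8: 2; order 12: 2; order 24: 2.
Total: 16.

16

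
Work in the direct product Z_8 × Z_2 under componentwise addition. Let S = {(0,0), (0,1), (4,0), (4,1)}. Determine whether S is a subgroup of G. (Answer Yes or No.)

|S| = 4 divides |G| = 16, consistent with Lagrange.
S contains the identity, every element's inverse is in S, and S is closed under +: it is a subgroup.

Yes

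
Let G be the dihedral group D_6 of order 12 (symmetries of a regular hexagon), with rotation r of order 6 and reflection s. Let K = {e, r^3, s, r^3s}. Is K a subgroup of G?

|K| = 4 divides |G| = 12, consistent with Lagrange.
K contains the identity, every element's inverse is in K, and K is closed under ·: it is a subgroup.

Yes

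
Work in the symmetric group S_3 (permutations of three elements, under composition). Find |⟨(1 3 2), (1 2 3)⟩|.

3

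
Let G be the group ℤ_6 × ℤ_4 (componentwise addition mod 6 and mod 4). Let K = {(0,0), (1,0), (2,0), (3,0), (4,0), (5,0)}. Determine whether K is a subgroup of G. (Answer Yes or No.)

Yes

|K| = 6 divides |G| = 24, consistent with Lagrange.
K contains the identity, every element's inverse is in K, and K is closed under +: it is a subgroup.
In fact K = ⟨(5,0)⟩.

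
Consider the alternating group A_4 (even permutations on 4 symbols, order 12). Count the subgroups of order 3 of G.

4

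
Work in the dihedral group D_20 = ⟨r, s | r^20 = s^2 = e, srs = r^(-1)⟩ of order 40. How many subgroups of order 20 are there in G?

3

|G| = 40 and 20 | 40, so subgroups of order 20 are possible by Lagrange.
The subgroups of order 20 are: {e, r, r^2, r^3, r^4, r^5, r^6, r^7, r^8, r^9, r^10, r^11, r^12, r^13, r^14, r^15, r^16, r^17, r^18, r^19}; {e, r^2, r^4, r^6, r^8, r^10, r^12, r^14, r^16, r^18, s, r^2s, r^4s, r^6s, r^8s, r^10s, r^12s, r^14s, r^16s, r^18s}; {e, r^2, r^4, r^6, r^8, r^10, r^12, r^14, r^16, r^18, rs, r^3s, r^5s, r^7s, r^9s, r^11s, r^13s, r^15s, r^17s, r^19s}.
So G has 3 subgroups of order 20.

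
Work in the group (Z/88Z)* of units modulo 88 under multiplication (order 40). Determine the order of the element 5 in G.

10

Compute successive powers of 5 mod 88: 5, 25, 37, 9, 45, 49, 69, 81, …; 5^10 ≡ 1 (mod 88).
So |⟨5⟩| = 10.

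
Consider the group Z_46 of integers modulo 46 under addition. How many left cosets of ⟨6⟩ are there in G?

|⟨6⟩| = 23 and |G| = 46.
By Lagrange, [G : H] = |G|/|H| = 46/23 = 2.

2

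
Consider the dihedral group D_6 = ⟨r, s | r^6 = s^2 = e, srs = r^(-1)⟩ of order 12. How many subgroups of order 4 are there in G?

3

|G| = 12 and 4 | 12, so subgroups of order 4 are possible by Lagrange.
The subgroups of order 4 are: {e, r^3, r^2s, r^5s}; {e, r^3, s, r^3s}; {e, r^3, rs, r^4s}.
So G has 3 subgroups of order 4.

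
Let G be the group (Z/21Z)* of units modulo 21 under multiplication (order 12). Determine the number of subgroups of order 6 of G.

3

|G| = 12 and 6 | 12, so subgroups of order 6 are possible by Lagrange.
The subgroups of order 6 are: {1, 4, 10, 13, 16, 19}; {1, 2, 4, 8, 11, 16}; {1, 4, 5, 16, 17, 20}.
So G has 3 subgroups of order 6.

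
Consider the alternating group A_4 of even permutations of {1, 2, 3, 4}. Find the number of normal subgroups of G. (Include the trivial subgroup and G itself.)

3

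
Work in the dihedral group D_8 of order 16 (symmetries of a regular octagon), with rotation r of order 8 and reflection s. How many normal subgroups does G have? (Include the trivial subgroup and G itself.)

7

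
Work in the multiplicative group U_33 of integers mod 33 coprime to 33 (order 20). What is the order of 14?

10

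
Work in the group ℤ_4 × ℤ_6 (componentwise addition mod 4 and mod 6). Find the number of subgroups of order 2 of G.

3

|G| = 24 and 2 | 24, so subgroups of order 2 are possible by Lagrange.
The subgroups of order 2 are: {(0,0), (0,3)}; {(0,0), (2,0)}; {(0,0), (2,3)}.
So G has 3 subgroups of order 2.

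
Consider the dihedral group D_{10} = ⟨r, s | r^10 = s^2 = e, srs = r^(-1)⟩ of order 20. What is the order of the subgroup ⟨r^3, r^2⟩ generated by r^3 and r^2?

|⟨r^3⟩| = 10 and |⟨r^2⟩| = 5, so |H| is a multiple of lcm(10, 5) = 10 and divides |G| = 20.
Closing under the operation: H = {e, r, r^2, r^3, r^4, r^5, r^6, r^7, r^8, r^9}, so |H| = 10.

10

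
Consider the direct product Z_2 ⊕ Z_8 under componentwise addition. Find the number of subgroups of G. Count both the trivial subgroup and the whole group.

11

|G| = 16, so by Lagrange every subgroup order divides 16. Divisors: 1, 2, 4, 8, 16.
Subgroups by order — order 1: 1; order 2: 3; order 4: 3; order 8: 3; order 16: 1.
Total: 1 + 3 + 3 + 3 + 1 = 11.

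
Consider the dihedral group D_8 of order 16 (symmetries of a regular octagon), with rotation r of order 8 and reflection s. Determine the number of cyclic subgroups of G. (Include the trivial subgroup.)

12

Group the elements of G by the cyclic subgroup they generate; each cyclic subgroup of order d accounts for φ(d) elements.
Cyclic subgroups by order — order 1: 1; order 2: 9; order 4: 1; order 8: 1.
Total: 12.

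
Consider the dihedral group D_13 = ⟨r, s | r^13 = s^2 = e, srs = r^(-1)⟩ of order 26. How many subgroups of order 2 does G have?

13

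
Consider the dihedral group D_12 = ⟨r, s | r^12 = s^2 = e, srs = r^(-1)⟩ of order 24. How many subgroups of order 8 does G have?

3

|G| = 24 and 8 | 24, so subgroups of order 8 are possible by Lagrange.
The subgroups of order 8 are: {e, r^3, r^6, r^9, rs, r^4s, r^7s, r^10s}; {e, r^3, r^6, r^9, r^2s, r^5s, r^8s, r^11s}; {e, r^3, r^6, r^9, s, r^3s, r^6s, r^9s}.
So G has 3 subgroups of order 8.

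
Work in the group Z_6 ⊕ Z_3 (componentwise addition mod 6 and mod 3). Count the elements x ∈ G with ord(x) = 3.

An element (a,b) has order lcm(ord(a), ord(b)); count pairs with lcm equal to 3.
Enumerating gives 8 such elements.

8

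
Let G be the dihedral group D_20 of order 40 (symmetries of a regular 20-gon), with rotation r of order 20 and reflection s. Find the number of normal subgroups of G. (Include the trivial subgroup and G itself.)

9

G has 48 subgroups. Checking conjugation-invariance by order — order 1: 1/1 normal; order 2: 1/21 normal; order 4: 1/11 normal; order 5: 1/1 normal; order 8: 0/5 normal; order 10: 1/5 normal; order 20: 3/3 normal; order 40: 1/1 normal.
Total normal subgroups: 9.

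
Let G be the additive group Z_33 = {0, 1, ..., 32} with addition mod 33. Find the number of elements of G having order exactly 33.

20

In a cyclic group of order 33, the number of elements of order d (for d | 33) is φ(d).
φ(33) = 20.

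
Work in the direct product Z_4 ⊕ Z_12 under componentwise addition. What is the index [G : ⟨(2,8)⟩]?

8

|⟨(2,8)⟩| = 6 and |G| = 48.
By Lagrange, [G : H] = |G|/|H| = 48/6 = 8.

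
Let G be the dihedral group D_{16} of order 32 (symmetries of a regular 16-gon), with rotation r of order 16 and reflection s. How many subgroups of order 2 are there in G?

|G| = 32 and 2 | 32, so subgroups of order 2 are possible by Lagrange.
The subgroups of order 2 are: {e, r^10s}; {e, r^11s}; {e, r^12s}; {e, r^13s}; … (17 in all).
So G has 17 subgroups of order 2.

17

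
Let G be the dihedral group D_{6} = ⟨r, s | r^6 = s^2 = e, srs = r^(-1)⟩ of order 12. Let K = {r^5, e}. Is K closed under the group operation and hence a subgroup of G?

r^5 ∈ K but its inverse r ∉ K, so K is not a subgroup.

No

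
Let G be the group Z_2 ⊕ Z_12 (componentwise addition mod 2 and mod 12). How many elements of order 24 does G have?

0

An element (a,b) has order lcm(ord(a), ord(b)); count pairs with lcm equal to 24.
Enumerating gives 0 such elements.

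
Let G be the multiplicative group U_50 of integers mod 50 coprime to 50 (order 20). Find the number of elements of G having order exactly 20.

The elements of order 20 are: 3, 13, 17, 23, 27, 33, 37, 47.
That's 8.

8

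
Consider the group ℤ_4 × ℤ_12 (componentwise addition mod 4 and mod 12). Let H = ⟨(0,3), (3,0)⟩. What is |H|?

16

|⟨(0,3)⟩| = 4 and |⟨(3,0)⟩| = 4, so |H| is a multiple of lcm(4, 4) = 4 and divides |G| = 48.
Closing under the operation: H = {(0,0), (0,3), (0,6), (0,9), (1,0), (1,3), (1,6), (1,9), (2,0), (2,3), (2,6), (2,9), (3,0), (3,3), (3,6), (3,9)}, so |H| = 16.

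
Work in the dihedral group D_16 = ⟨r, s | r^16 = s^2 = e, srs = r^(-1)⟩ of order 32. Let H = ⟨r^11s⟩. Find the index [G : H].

16

|⟨r^11s⟩| = 2 and |G| = 32.
By Lagrange, [G : H] = |G|/|H| = 32/2 = 16.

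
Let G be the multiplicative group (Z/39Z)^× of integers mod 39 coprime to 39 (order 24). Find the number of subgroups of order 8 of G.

|G| = 24 and 8 | 24, so subgroups of order 8 are possible by Lagrange.
The subgroups of order 8 are: {1, 5, 8, 14, 25, 31, 34, 38}.
So G has 1 subgroup of order 8.

1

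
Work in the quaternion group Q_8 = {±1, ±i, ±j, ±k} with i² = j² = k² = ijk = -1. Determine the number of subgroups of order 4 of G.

3

|G| = 8 and 4 | 8, so subgroups of order 4 are possible by Lagrange.
The subgroups of order 4 are: {1, -1, i, -i}; {1, -1, j, -j}; {1, -1, k, -k}.
So G has 3 subgroups of order 4.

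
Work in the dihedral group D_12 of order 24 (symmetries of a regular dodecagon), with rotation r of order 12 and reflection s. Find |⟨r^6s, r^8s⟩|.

|⟨r^6s⟩| = 2 and |⟨r^8s⟩| = 2, so |H| is a multiple of lcm(2, 2) = 2 and divides |G| = 24.
Closing under the operation: H = {e, r^2, r^4, r^6, r^8, r^10, s, r^2s, r^4s, r^6s, r^8s, r^10s}, so |H| = 12.

12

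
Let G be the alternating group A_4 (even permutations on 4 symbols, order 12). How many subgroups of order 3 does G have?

|G| = 12 and 3 | 12, so subgroups of order 3 are possible by Lagrange.
The subgroups of order 3 are: {e, (1 2 3), (1 3 2)}; {e, (1 2 4), (1 4 2)}; {e, (1 3 4), (1 4 3)}; {e, (2 3 4), (2 4 3)}.
So G has 4 subgroups of order 3.

4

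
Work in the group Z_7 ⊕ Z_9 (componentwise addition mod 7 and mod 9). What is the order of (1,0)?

The order of (1,0) in Z_7 × Z_9 is lcm(ord(1) in Z_7, ord(0) in Z_9).
ord(1) = 7 and ord(0) = 1, so |⟨(1,0)⟩| = lcm(7, 1) = 7.

7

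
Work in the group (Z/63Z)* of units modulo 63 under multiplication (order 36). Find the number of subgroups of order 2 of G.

|G| = 36 and 2 | 36, so subgroups of order 2 are possible by Lagrange.
The subgroups of order 2 are: {1, 55}; {1, 62}; {1, 8}.
So G has 3 subgroups of order 2.

3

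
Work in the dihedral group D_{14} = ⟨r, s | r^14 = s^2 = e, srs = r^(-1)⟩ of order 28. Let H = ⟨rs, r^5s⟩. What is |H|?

14

|⟨rs⟩| = 2 and |⟨r^5s⟩| = 2, so |H| is a multiple of lcm(2, 2) = 2 and divides |G| = 28.
Closing under the operation: H = {e, r^2, r^4, r^6, r^8, r^10, r^12, rs, r^3s, r^5s, r^7s, r^9s, r^11s, r^13s}, so |H| = 14.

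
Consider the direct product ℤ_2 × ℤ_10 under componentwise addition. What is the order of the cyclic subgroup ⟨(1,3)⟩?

10

The order of (1,3) in Z_2 × Z_10 is lcm(ord(1) in Z_2, ord(3) in Z_10).
ord(1) = 2 and ord(3) = 10, so |⟨(1,3)⟩| = lcm(2, 10) = 10.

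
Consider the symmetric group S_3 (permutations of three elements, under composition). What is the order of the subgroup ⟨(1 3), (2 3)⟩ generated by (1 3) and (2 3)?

6

|⟨(1 3)⟩| = 2 and |⟨(2 3)⟩| = 2, so |H| is a multiple of lcm(2, 2) = 2 and divides |G| = 6.
Closing {(1 3), (2 3)} under the group operation gives all of G, so |H| = 6.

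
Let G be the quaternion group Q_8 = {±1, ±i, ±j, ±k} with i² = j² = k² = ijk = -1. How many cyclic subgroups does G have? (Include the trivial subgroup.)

5

Group the elements of G by the cyclic subgroup they generate; each cyclic subgroup of order d accounts for φ(d) elements.
Cyclic subgroups by order — order 1: 1; order 2: 1; order 4: 3.
Total: 5.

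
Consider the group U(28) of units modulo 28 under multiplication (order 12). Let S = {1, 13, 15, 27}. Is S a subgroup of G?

Yes

|S| = 4 divides |G| = 12, consistent with Lagrange.
S contains the identity, every element's inverse is in S, and S is closed under ·: it is a subgroup.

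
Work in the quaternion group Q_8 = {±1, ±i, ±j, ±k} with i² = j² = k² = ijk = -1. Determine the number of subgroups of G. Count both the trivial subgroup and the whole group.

6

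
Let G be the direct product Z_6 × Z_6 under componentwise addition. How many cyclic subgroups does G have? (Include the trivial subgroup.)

20

Group the elements of G by the cyclic subgroup they generate; each cyclic subgroup of order d accounts for φ(d) elements.
Cyclic subgroups by order — order 1: 1; order 2: 3; order 3: 4; order 6: 12.
Total: 20.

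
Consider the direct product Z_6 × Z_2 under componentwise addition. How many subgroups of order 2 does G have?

|G| = 12 and 2 | 12, so subgroups of order 2 are possible by Lagrange.
The subgroups of order 2 are: {(0,0), (0,1)}; {(0,0), (3,0)}; {(0,0), (3,1)}.
So G has 3 subgroups of order 2.

3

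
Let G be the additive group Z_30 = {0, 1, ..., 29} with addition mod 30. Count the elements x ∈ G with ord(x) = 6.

In a cyclic group of order 30, the number of elements of order d (for d | 30) is φ(d).
φ(6) = 2.

2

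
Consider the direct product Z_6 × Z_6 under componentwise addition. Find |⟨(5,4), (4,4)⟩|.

18

|⟨(5,4)⟩| = 6 and |⟨(4,4)⟩| = 3, so |H| is a multiple of lcm(6, 3) = 6 and divides |G| = 36.
Closing under the operation: H = {(0,0), (0,2), (0,4), (1,0), (1,2), (1,4), (2,0), (2,2), (2,4), (3,0), (3,2), (3,4), (4,0), (4,2), (4,4), (5,0), (5,2), (5,4)}, so |H| = 18.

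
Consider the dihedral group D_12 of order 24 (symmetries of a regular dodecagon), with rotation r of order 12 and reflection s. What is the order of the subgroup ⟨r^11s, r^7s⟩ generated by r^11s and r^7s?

6

|⟨r^11s⟩| = 2 and |⟨r^7s⟩| = 2, so |H| is a multiple of lcm(2, 2) = 2 and divides |G| = 24.
Closing under the operation: H = {e, r^4, r^8, r^3s, r^7s, r^11s}, so |H| = 6.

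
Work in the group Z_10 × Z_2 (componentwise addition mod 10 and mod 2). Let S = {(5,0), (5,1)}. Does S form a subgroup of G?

No

The identity (0,0) ∉ S, so S is not a subgroup.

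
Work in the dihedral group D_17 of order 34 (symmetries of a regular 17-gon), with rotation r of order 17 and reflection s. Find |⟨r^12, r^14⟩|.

17

|⟨r^12⟩| = 17 and |⟨r^14⟩| = 17, so |H| is a multiple of lcm(17, 17) = 17 and divides |G| = 34.
Closing under the operation: H = {e, r, r^2, r^3, r^4, r^5, r^6, r^7, r^8, r^9, r^10, r^11, r^12, r^13, r^14, r^15, r^16}, so |H| = 17.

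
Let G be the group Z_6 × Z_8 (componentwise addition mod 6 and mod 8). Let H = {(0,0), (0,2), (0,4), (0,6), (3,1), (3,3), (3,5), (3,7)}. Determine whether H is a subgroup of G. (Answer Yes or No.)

Yes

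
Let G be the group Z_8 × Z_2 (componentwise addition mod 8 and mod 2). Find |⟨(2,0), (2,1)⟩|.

|⟨(2,0)⟩| = 4 and |⟨(2,1)⟩| = 4, so |H| is a multiple of lcm(4, 4) = 4 and divides |G| = 16.
Closing under the operation: H = {(0,0), (0,1), (2,0), (2,1), (4,0), (4,1), (6,0), (6,1)}, so |H| = 8.

8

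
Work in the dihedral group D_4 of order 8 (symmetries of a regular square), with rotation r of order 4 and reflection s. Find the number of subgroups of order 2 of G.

5

|G| = 8 and 2 | 8, so subgroups of order 2 are possible by Lagrange.
The subgroups of order 2 are: {e, r^2}; {e, r^2s}; {e, r^3s}; {e, rs}; … (5 in all).
So G has 5 subgroups of order 2.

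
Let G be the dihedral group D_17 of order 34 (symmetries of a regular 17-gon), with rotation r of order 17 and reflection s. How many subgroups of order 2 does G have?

17

|G| = 34 and 2 | 34, so subgroups of order 2 are possible by Lagrange.
The subgroups of order 2 are: {e, r^10s}; {e, r^11s}; {e, r^12s}; {e, r^13s}; … (17 in all).
So G has 17 subgroups of order 2.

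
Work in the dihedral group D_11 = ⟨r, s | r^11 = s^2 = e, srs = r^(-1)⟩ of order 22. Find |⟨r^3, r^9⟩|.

|⟨r^3⟩| = 11 and |⟨r^9⟩| = 11, so |H| is a multiple of lcm(11, 11) = 11 and divides |G| = 22.
Closing under the operation: H = {e, r, r^2, r^3, r^4, r^5, r^6, r^7, r^8, r^9, r^10}, so |H| = 11.

11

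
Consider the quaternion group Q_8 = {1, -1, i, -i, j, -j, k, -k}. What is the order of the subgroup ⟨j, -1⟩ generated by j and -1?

|⟨j⟩| = 4 and |⟨-1⟩| = 2, so |H| is a multiple of lcm(4, 2) = 4 and divides |G| = 8.
Closing under the operation: H = {1, -1, j, -j}, so |H| = 4.

4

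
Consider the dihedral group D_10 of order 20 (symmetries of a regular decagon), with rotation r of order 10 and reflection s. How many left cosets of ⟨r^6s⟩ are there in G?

10

|⟨r^6s⟩| = 2 and |G| = 20.
By Lagrange, [G : H] = |G|/|H| = 20/2 = 10.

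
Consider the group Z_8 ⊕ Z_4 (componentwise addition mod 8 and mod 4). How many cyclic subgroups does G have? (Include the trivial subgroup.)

Each element a generates a cyclic subgroup ⟨a⟩; distinct elements may generate the same one (a cyclic group of order d has φ(d) generators).
Cyclic subgroups by order — order 1: 1; order 2: 3; order 4: 6; order 8: 4.
Total: 14.

14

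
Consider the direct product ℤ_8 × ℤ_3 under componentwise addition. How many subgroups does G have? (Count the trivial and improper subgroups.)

|G| = 24, so by Lagrange every subgroup order divides 24. Divisors: 1, 2, 3, 4, 6, 8, 12, 24.
Subgroups by order — order 1: 1; order 2: 1; order 3: 1; order 4: 1; order 6: 1; order 8: 1; order 12: 1; order 24: 1.
Total: 1 + 1 + 1 + 1 + 1 + 1 + 1 + 1 = 8.

8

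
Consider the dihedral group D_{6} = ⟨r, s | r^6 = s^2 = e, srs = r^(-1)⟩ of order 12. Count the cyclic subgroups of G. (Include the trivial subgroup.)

Group the elements of G by the cyclic subgroup they generate; each cyclic subgroup of order d accounts for φ(d) elements.
Cyclic subgroups by order — order 1: 1; order 2: 7; order 3: 1; order 6: 1.
Total: 10.

10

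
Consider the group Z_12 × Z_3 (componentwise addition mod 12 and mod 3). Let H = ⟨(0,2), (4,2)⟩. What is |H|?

|⟨(0,2)⟩| = 3 and |⟨(4,2)⟩| = 3, so |H| is a multiple of lcm(3, 3) = 3 and divides |G| = 36.
Closing under the operation: H = {(0,0), (0,1), (0,2), (4,0), (4,1), (4,2), (8,0), (8,1), (8,2)}, so |H| = 9.

9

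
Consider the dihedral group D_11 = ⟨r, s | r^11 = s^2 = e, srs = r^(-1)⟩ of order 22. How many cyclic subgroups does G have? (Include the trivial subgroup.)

A cyclic subgroup of order d is generated by each of its φ(d) elements of order d, so the cyclic subgroups of order d number (#elements of order d)/φ(d).
Cyclic subgroups by order — order 1: 1; order 2: 11; order 11: 1.
Total: 13.

13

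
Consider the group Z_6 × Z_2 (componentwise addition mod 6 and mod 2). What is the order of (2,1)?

The order of (2,1) in Z_6 × Z_2 is lcm(ord(2) in Z_6, ord(1) in Z_2).
ord(2) = 3 and ord(1) = 2, so |⟨(2,1)⟩| = lcm(3, 2) = 6.

6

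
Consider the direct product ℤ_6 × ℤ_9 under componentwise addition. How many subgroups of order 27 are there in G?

1

|G| = 54 and 27 | 54, so subgroups of order 27 are possible by Lagrange.
The subgroups of order 27 are: {(0,0), (0,1), (0,2), (0,3), (0,4), (0,5), (0,6), (0,7), (0,8), (2,0), (2,1), (2,2), (2,3), (2,4), (2,5), (2,6), (2,7), (2,8), (4,0), (4,1), (4,2), (4,3), (4,4), (4,5), (4,6), (4,7), (4,8)}.
So G has 1 subgroup of order 27.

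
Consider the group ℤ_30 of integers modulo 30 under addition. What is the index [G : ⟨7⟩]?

1

|⟨7⟩| = 30 and |G| = 30.
By Lagrange, [G : H] = |G|/|H| = 30/30 = 1.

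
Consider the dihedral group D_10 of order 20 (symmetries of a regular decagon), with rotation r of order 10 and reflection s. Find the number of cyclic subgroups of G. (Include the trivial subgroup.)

A cyclic subgroup of order d is generated by each of its φ(d) elements of order d, so the cyclic subgroups of order d number (#elements of order d)/φ(d).
Cyclic subgroups by order — order 1: 1; order 2: 11; order 5: 1; order 10: 1.
Total: 14.

14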